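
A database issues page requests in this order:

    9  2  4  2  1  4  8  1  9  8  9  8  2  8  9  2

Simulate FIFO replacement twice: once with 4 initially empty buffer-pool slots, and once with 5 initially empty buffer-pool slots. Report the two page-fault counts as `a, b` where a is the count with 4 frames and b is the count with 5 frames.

7, 5

4 frames: F F F . F . F . F . . . F . . . → 7 faults.
5 frames: F F F . F . F . . . . . . . . . → 5 faults.
5 < 7: adding a frame reduced faults, as is typical.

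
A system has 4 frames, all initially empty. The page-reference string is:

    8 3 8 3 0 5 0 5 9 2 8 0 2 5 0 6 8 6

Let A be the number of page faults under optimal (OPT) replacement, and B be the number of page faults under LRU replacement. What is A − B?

-4

Under OPT: F F . . F F . . F F . . . . . F . . → 7 faults.
Under LRU: F F . . F F . . F F F F . F . F F . → 11 faults.
A − B = 7 − 11 = -4.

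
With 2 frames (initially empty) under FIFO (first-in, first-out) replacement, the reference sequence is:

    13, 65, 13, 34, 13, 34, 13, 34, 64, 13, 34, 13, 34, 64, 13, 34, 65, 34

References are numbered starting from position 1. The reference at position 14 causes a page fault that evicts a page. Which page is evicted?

pos 1: 13 -> fault, frames [13]
pos 2: 65 -> fault, frames [13, 65]
pos 3: 13 -> hit
pos 4: 34 -> fault, evict 13, frames [65, 34]
pos 5: 13 -> fault, evict 65, frames [34, 13]
pos 6: 34 -> hit
pos 7: 13 -> hit
pos 8: 34 -> hit
pos 9: 64 -> fault, evict 34, frames [13, 64]
pos 10: 13 -> hit
pos 11: 34 -> fault, evict 13, frames [64, 34]
pos 12: 13 -> fault, evict 64, frames [34, 13]
pos 13: 34 -> hit
pos 14: 64 -> fault, evict 34, frames [13, 64]
At position 14, page 34 is evicted.

34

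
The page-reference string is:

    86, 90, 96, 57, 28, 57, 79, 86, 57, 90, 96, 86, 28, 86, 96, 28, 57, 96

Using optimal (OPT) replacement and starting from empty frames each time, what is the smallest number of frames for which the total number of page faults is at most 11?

f=1: 18 faults
f=2: 12 faults
f=3: 10 faults
f=4: 8 faults
f=5: 7 faults
f=6: 6 faults
Smallest f with faults ≤ 11 is 3.

3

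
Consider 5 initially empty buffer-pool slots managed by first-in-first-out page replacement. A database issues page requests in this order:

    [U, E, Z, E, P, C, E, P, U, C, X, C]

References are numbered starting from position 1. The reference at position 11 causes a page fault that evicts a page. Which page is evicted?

pos 1: U → fault, frames {U}
pos 2: E → fault, frames {U,E}
pos 3: Z → fault, frames {U,E,Z}
pos 4: E → hit
pos 5: P → fault, frames {U,E,Z,P}
pos 6: C → fault, frames {U,E,Z,P,C}
pos 7: E → hit
pos 8: P → hit
pos 9: U → hit
pos 10: C → hit
pos 11: X → fault, evict U, frames {E,Z,P,C,X}
At position 11, page U is evicted.

U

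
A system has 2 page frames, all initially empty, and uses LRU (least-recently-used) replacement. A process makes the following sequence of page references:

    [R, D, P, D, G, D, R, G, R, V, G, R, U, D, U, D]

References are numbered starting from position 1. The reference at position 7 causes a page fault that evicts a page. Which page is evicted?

G

pos 1: R -> fault, frames {R}
pos 2: D -> fault, frames {R,D}
pos 3: P -> fault, evict R, frames {D,P}
pos 4: D -> hit
pos 5: G -> fault, evict P, frames {D,G}
pos 6: D -> hit
pos 7: R -> fault, evict G, frames {D,R}
At position 7, page G is evicted.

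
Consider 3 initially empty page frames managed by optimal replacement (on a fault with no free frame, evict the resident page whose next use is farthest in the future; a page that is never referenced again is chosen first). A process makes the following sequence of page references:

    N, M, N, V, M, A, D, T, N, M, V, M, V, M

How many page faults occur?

N → fault, frames {N}
M → fault, frames {N,M}
N → hit
V → fault, frames {N,M,V}
M → hit
A → fault, evict V, frames {N,M,A}
D → fault, evict A, frames {N,M,D}
T → fault, evict D, frames {N,M,T}
N → hit
M → hit
V → fault, evict T, frames {N,M,V}
M → hit
V → hit
M → hit
Page faults: 7.

7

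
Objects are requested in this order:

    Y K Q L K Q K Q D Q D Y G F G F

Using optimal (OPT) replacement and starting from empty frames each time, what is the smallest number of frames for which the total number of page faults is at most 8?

3

f=1: 16 faults
f=2: 9 faults
f=3: 8 faults
f=4: 7 faults
f=5: 7 faults
f=6: 7 faults
f=7: 7 faults
Smallest f with faults ≤ 8 is 3.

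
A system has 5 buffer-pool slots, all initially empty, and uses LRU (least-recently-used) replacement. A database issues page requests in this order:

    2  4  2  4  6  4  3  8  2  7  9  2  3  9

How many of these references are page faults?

2 → miss, frames (2)
4 → miss, frames (2 4)
2 → hit
4 → hit
6 → miss, frames (2 4 6)
4 → hit
3 → miss, frames (2 6 4 3)
8 → miss, frames (2 6 4 3 8)
2 → hit
7 → miss, evict 6, frames (4 3 8 2 7)
9 → miss, evict 4, frames (3 8 2 7 9)
2 → hit
3 → hit
9 → hit
Page faults: 7.

7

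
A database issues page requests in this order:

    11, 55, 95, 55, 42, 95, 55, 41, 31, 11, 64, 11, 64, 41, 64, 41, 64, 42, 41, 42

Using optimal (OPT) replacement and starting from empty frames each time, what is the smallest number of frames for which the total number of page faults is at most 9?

3

f=1: 20 faults
f=2: 11 faults
f=3: 9 faults
f=4: 7 faults
f=5: 7 faults
f=6: 7 faults
f=7: 7 faults
Smallest f with faults ≤ 9 is 3.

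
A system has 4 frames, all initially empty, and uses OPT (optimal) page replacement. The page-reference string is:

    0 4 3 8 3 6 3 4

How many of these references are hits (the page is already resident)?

0 -> miss, frames [0]
4 -> miss, frames [0, 4]
3 -> miss, frames [0, 4, 3]
8 -> miss, frames [0, 4, 3, 8]
3 -> hit
6 -> miss, evict 8, frames [0, 4, 3, 6]
3 -> hit
4 -> hit
Hits: 3.

3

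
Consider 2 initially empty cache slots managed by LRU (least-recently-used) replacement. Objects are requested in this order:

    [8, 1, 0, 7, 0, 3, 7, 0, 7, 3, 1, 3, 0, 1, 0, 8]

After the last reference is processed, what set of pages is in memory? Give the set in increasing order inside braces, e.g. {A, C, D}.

{0, 8}

8: miss, frames {8}
1: miss, frames {8,1}
0: miss, evict 8, frames {1,0}
7: miss, evict 1, frames {0,7}
0: hit
3: miss, evict 7, frames {0,3}
7: miss, evict 0, frames {3,7}
0: miss, evict 3, frames {7,0}
7: hit
3: miss, evict 0, frames {7,3}
1: miss, evict 7, frames {3,1}
3: hit
0: miss, evict 1, frames {3,0}
1: miss, evict 3, frames {0,1}
0: hit
8: miss, evict 1, frames {0,8}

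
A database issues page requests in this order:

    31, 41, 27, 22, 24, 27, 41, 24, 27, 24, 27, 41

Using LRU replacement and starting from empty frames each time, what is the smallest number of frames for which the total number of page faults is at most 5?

4

f=1: 12 faults
f=2: 10 faults
f=3: 6 faults
f=4: 5 faults
f=5: 5 faults
Smallest f with faults ≤ 5 is 4.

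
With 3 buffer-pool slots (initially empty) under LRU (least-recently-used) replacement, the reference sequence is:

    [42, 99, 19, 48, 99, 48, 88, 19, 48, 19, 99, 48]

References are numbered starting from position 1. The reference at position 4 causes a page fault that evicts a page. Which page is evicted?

42

pos 1: 42: fault, frames {42}
pos 2: 99: fault, frames {42,99}
pos 3: 19: fault, frames {42,99,19}
pos 4: 48: fault, evict 42, frames {99,19,48}
At position 4, page 42 is evicted.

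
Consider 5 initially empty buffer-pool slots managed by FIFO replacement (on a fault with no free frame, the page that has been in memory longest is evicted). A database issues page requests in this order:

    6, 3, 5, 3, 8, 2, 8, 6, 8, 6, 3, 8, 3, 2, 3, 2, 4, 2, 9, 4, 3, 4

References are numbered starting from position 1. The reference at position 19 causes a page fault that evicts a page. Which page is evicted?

pos 1: 6 -> fault, frames [6]
pos 2: 3 -> fault, frames [6, 3]
pos 3: 5 -> fault, frames [6, 3, 5]
pos 4: 3 -> hit
pos 5: 8 -> fault, frames [6, 3, 5, 8]
pos 6: 2 -> fault, frames [6, 3, 5, 8, 2]
pos 7: 8 -> hit
pos 8: 6 -> hit
pos 9: 8 -> hit
pos 10: 6 -> hit
pos 11: 3 -> hit
pos 12: 8 -> hit
pos 13: 3 -> hit
pos 14: 2 -> hit
pos 15: 3 -> hit
pos 16: 2 -> hit
pos 17: 4 -> fault, evict 6, frames [3, 5, 8, 2, 4]
pos 18: 2 -> hit
pos 19: 9 -> fault, evict 3, frames [5, 8, 2, 4, 9]
At position 19, page 3 is evicted.

3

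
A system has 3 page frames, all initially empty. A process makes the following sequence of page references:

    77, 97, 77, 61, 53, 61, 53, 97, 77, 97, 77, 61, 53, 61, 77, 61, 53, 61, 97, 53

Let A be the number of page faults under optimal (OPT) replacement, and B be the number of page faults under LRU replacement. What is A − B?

-2

Under OPT: F F . F F . . . F . . . F . . . . . F . → 7 faults.
Under LRU: F F . F F . . F F . . F F . . . . . F . → 9 faults.
A − B = 7 − 9 = -2.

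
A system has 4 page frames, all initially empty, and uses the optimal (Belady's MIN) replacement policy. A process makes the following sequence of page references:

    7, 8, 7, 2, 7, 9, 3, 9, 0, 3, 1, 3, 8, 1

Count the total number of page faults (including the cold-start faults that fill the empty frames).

7

7 -> miss, frames [7]
8 -> miss, frames [7, 8]
7 -> hit
2 -> miss, frames [7, 8, 2]
7 -> hit
9 -> miss, frames [7, 8, 2, 9]
3 -> miss, evict 2, frames [7, 8, 9, 3]
9 -> hit
0 -> miss, evict 9, frames [7, 8, 3, 0]
3 -> hit
1 -> miss, evict 0, frames [7, 8, 3, 1]
3 -> hit
8 -> hit
1 -> hit
Page faults: 7.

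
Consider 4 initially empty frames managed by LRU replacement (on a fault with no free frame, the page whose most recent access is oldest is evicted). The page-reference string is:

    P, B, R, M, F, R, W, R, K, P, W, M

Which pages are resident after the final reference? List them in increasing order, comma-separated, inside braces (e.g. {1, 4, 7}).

P → miss, frames [P]
B → miss, frames [P, B]
R → miss, frames [P, B, R]
M → miss, frames [P, B, R, M]
F → miss, evict P, frames [B, R, M, F]
R → hit
W → miss, evict B, frames [M, F, R, W]
R → hit
K → miss, evict M, frames [F, W, R, K]
P → miss, evict F, frames [W, R, K, P]
W → hit
M → miss, evict R, frames [K, P, W, M]

{K, M, P, W}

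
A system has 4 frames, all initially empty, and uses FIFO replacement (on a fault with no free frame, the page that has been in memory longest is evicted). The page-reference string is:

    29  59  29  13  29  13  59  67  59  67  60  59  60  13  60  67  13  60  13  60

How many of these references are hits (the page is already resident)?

29 → miss, frames (29)
59 → miss, frames (29 59)
29 → hit
13 → miss, frames (29 59 13)
29 → hit
13 → hit
59 → hit
67 → miss, frames (29 59 13 67)
59 → hit
67 → hit
60 → miss, evict 29, frames (59 13 67 60)
59 → hit
60 → hit
13 → hit
60 → hit
67 → hit
13 → hit
60 → hit
13 → hit
60 → hit
Hits: 15.

15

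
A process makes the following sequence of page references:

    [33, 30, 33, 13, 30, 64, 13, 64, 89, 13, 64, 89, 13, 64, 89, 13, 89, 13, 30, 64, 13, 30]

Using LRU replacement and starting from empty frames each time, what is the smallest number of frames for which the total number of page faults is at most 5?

f=1: 22 faults
f=2: 18 faults
f=3: 7 faults
f=4: 5 faults
f=5: 5 faults
Smallest f with faults ≤ 5 is 4.

4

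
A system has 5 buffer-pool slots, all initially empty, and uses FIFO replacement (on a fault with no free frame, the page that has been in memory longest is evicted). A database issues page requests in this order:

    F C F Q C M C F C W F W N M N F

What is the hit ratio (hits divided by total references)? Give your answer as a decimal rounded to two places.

F -> fault, frames {F}
C -> fault, frames {F,C}
F -> hit
Q -> fault, frames {F,C,Q}
C -> hit
M -> fault, frames {F,C,Q,M}
C -> hit
F -> hit
C -> hit
W -> fault, frames {F,C,Q,M,W}
F -> hit
W -> hit
N -> fault, evict F, frames {C,Q,M,W,N}
M -> hit
N -> hit
F -> fault, evict C, frames {Q,M,W,N,F}
Hits: 9 of 16 references → 9/16 = 0.5625.

0.56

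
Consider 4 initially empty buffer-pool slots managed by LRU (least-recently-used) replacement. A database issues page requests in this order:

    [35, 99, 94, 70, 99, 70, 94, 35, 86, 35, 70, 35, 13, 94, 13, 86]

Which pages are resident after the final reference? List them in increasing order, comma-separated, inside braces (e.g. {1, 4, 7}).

35 -> miss, frames {35}
99 -> miss, frames {35,99}
94 -> miss, frames {35,99,94}
70 -> miss, frames {35,99,94,70}
99 -> hit
70 -> hit
94 -> hit
35 -> hit
86 -> miss, evict 99, frames {70,94,35,86}
35 -> hit
70 -> hit
35 -> hit
13 -> miss, evict 94, frames {86,70,35,13}
94 -> miss, evict 86, frames {70,35,13,94}
13 -> hit
86 -> miss, evict 70, frames {35,94,13,86}

{13, 35, 86, 94}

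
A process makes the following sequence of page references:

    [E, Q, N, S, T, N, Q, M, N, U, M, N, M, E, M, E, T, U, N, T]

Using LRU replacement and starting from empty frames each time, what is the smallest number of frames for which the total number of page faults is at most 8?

f=1: 20 faults
f=2: 17 faults
f=3: 12 faults
f=4: 11 faults
f=5: 9 faults
f=6: 8 faults
f=7: 7 faults
Smallest f with faults ≤ 8 is 6.

6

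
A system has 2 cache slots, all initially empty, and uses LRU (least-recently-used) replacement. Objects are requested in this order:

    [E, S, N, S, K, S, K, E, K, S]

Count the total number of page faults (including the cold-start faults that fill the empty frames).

6

E: miss, frames [E]
S: miss, frames [E, S]
N: miss, evict E, frames [S, N]
S: hit
K: miss, evict N, frames [S, K]
S: hit
K: hit
E: miss, evict S, frames [K, E]
K: hit
S: miss, evict E, frames [K, S]
Page faults: 6.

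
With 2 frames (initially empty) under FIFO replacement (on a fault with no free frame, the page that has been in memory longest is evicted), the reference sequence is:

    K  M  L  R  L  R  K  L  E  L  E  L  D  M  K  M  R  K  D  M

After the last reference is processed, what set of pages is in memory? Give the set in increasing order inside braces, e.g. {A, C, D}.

{D, M}

K: fault, frames {K}
M: fault, frames {K,M}
L: fault, evict K, frames {M,L}
R: fault, evict M, frames {L,R}
L: hit
R: hit
K: fault, evict L, frames {R,K}
L: fault, evict R, frames {K,L}
E: fault, evict K, frames {L,E}
L: hit
E: hit
L: hit
D: fault, evict L, frames {E,D}
M: fault, evict E, frames {D,M}
K: fault, evict D, frames {M,K}
M: hit
R: fault, evict M, frames {K,R}
K: hit
D: fault, evict K, frames {R,D}
M: fault, evict R, frames {D,M}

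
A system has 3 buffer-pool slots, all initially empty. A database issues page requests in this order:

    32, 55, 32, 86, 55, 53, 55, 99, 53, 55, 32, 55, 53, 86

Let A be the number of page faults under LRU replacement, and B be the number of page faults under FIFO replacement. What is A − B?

Under LRU: F F . F . F . F . . F . . F → 7 faults.
Under FIFO: F F . F . F . F . F F . F F → 9 faults.
A − B = 7 − 9 = -2.

-2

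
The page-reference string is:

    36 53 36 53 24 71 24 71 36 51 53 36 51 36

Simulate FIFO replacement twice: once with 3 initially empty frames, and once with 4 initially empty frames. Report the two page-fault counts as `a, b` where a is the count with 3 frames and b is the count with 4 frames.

7, 6

3 frames: F F . . F F . . F F F . . . → 7 faults.
4 frames: F F . . F F . . . F . F . . → 6 faults.
6 < 7: adding a frame reduced faults, as is typical.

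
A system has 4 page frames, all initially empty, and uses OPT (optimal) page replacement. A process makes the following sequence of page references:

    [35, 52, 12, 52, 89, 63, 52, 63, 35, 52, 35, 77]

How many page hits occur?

6

35 -> fault, frames [35]
52 -> fault, frames [35, 52]
12 -> fault, frames [35, 52, 12]
52 -> hit
89 -> fault, frames [35, 52, 12, 89]
63 -> fault, evict 89, frames [35, 52, 12, 63]
52 -> hit
63 -> hit
35 -> hit
52 -> hit
35 -> hit
77 -> fault, evict 63, frames [35, 52, 12, 77]
Hits: 6.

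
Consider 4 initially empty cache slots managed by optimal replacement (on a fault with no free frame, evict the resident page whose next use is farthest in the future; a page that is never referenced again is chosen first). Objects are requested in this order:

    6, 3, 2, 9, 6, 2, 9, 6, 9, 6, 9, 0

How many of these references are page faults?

5

6 → miss, frames [6]
3 → miss, frames [6, 3]
2 → miss, frames [6, 3, 2]
9 → miss, frames [6, 3, 2, 9]
6 → hit
2 → hit
9 → hit
6 → hit
9 → hit
6 → hit
9 → hit
0 → miss, evict 9, frames [6, 3, 2, 0]
Page faults: 5.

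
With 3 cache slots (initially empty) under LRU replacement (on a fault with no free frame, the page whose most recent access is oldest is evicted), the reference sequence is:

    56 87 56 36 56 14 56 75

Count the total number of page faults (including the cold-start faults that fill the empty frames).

5

56: miss, frames {56}
87: miss, frames {56,87}
56: hit
36: miss, frames {87,56,36}
56: hit
14: miss, evict 87, frames {36,56,14}
56: hit
75: miss, evict 36, frames {14,56,75}
Page faults: 5.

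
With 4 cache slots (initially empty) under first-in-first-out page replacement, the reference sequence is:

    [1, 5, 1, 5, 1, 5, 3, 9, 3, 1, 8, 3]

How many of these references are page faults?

1 -> fault, frames {1}
5 -> fault, frames {1,5}
1 -> hit
5 -> hit
1 -> hit
5 -> hit
3 -> fault, frames {1,5,3}
9 -> fault, frames {1,5,3,9}
3 -> hit
1 -> hit
8 -> fault, evict 1, frames {5,3,9,8}
3 -> hit
Page faults: 5.

5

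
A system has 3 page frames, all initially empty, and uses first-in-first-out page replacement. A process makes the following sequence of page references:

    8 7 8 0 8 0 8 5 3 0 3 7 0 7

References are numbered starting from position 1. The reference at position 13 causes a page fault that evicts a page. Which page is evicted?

pos 1: 8 → fault, frames {8}
pos 2: 7 → fault, frames {8,7}
pos 3: 8 → hit
pos 4: 0 → fault, frames {8,7,0}
pos 5: 8 → hit
pos 6: 0 → hit
pos 7: 8 → hit
pos 8: 5 → fault, evict 8, frames {7,0,5}
pos 9: 3 → fault, evict 7, frames {0,5,3}
pos 10: 0 → hit
pos 11: 3 → hit
pos 12: 7 → fault, evict 0, frames {5,3,7}
pos 13: 0 → fault, evict 5, frames {3,7,0}
At position 13, page 5 is evicted.

5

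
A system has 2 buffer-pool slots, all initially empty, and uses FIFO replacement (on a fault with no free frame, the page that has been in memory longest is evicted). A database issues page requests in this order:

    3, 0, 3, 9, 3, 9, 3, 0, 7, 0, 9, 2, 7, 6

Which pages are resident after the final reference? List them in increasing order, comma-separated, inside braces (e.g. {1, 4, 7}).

{6, 7}

3 → fault, frames {3}
0 → fault, frames {3,0}
3 → hit
9 → fault, evict 3, frames {0,9}
3 → fault, evict 0, frames {9,3}
9 → hit
3 → hit
0 → fault, evict 9, frames {3,0}
7 → fault, evict 3, frames {0,7}
0 → hit
9 → fault, evict 0, frames {7,9}
2 → fault, evict 7, frames {9,2}
7 → fault, evict 9, frames {2,7}
6 → fault, evict 2, frames {7,6}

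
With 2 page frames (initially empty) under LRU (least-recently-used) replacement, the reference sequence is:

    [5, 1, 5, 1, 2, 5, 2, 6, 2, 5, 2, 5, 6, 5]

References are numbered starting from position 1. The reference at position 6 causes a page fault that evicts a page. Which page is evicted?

pos 1: 5: miss, frames (5)
pos 2: 1: miss, frames (5 1)
pos 3: 5: hit
pos 4: 1: hit
pos 5: 2: miss, evict 5, frames (1 2)
pos 6: 5: miss, evict 1, frames (2 5)
At position 6, page 1 is evicted.

1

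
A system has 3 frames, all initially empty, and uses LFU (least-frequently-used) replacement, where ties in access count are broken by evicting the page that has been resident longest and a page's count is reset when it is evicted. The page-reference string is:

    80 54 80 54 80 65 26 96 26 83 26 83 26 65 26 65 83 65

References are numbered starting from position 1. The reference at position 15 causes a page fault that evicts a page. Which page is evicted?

pos 1: 80 -> miss, frames {80}
pos 2: 54 -> miss, frames {80,54}
pos 3: 80 -> hit
pos 4: 54 -> hit
pos 5: 80 -> hit
pos 6: 65 -> miss, frames {80,54,65}
pos 7: 26 -> miss, evict 65, frames {80,54,26}
pos 8: 96 -> miss, evict 26, frames {80,54,96}
pos 9: 26 -> miss, evict 96, frames {80,54,26}
pos 10: 83 -> miss, evict 26, frames {80,54,83}
pos 11: 26 -> miss, evict 83, frames {80,54,26}
pos 12: 83 -> miss, evict 26, frames {80,54,83}
pos 13: 26 -> miss, evict 83, frames {80,54,26}
pos 14: 65 -> miss, evict 26, frames {80,54,65}
pos 15: 26 -> miss, evict 65, frames {80,54,26}
At position 15, page 65 is evicted.

65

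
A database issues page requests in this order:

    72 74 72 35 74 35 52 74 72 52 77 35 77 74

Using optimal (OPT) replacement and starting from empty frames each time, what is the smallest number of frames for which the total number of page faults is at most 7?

3

f=1: 14 faults
f=2: 8 faults
f=3: 6 faults
f=4: 5 faults
f=5: 5 faults
Smallest f with faults ≤ 7 is 3.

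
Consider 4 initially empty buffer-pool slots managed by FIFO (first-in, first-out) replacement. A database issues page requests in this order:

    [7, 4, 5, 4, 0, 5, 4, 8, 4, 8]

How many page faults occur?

5

7 → fault, frames [7]
4 → fault, frames [7, 4]
5 → fault, frames [7, 4, 5]
4 → hit
0 → fault, frames [7, 4, 5, 0]
5 → hit
4 → hit
8 → fault, evict 7, frames [4, 5, 0, 8]
4 → hit
8 → hit
Page faults: 5.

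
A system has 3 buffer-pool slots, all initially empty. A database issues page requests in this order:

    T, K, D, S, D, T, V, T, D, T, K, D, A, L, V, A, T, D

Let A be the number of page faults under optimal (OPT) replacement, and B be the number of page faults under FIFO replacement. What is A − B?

-3

Under OPT: F F F F . . F . . . F . F F . . F F → 10 faults.
Under FIFO: F F F F . F F . F . F . F F F . F F → 13 faults.
A − B = 10 − 13 = -3.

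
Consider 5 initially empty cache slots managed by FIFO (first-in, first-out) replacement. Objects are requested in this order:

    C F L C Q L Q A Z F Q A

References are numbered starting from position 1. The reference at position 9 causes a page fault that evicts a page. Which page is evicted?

pos 1: C -> fault, frames {C}
pos 2: F -> fault, frames {C,F}
pos 3: L -> fault, frames {C,F,L}
pos 4: C -> hit
pos 5: Q -> fault, frames {C,F,L,Q}
pos 6: L -> hit
pos 7: Q -> hit
pos 8: A -> fault, frames {C,F,L,Q,A}
pos 9: Z -> fault, evict C, frames {F,L,Q,A,Z}
At position 9, page C is evicted.

C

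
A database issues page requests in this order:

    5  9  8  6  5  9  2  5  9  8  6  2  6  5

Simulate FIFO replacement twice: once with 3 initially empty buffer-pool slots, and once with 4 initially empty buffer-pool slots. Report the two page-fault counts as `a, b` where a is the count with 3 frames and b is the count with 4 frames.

10, 11

3 frames: F F F F F F F . . F F . . F → 10 faults.
4 frames: F F F F . . F F F F F F . F → 11 faults.
11 > 10: adding a frame increased faults — Belady's anomaly.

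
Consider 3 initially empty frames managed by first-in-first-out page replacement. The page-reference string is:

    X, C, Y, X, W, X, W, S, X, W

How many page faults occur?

X: miss, frames [X]
C: miss, frames [X, C]
Y: miss, frames [X, C, Y]
X: hit
W: miss, evict X, frames [C, Y, W]
X: miss, evict C, frames [Y, W, X]
W: hit
S: miss, evict Y, frames [W, X, S]
X: hit
W: hit
Page faults: 6.

6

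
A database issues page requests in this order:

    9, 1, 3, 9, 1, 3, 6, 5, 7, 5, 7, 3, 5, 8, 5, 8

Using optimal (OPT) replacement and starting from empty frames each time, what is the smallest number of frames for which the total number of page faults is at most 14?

f=1: 16 faults
f=2: 9 faults
f=3: 7 faults
f=4: 7 faults
f=5: 7 faults
f=6: 7 faults
f=7: 7 faults
Smallest f with faults ≤ 14 is 2.

2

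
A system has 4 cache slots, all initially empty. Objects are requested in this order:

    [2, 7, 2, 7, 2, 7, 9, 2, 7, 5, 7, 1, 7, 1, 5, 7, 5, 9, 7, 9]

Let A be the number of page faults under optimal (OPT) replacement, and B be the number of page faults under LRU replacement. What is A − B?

-1

Under OPT: F F . . . . F . . F . F . . . . . . . . → 5 faults.
Under LRU: F F . . . . F . . F . F . . . . . F . . → 6 faults.
A − B = 5 − 6 = -1.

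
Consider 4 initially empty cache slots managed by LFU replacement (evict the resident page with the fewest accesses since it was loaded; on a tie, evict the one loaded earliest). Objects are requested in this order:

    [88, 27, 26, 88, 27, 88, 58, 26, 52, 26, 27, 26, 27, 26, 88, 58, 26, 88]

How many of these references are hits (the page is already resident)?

12

88 → miss, frames [88]
27 → miss, frames [88, 27]
26 → miss, frames [88, 27, 26]
88 → hit
27 → hit
88 → hit
58 → miss, frames [88, 27, 26, 58]
26 → hit
52 → miss, evict 58, frames [88, 27, 26, 52]
26 → hit
27 → hit
26 → hit
27 → hit
26 → hit
88 → hit
58 → miss, evict 52, frames [88, 27, 26, 58]
26 → hit
88 → hit
Hits: 12.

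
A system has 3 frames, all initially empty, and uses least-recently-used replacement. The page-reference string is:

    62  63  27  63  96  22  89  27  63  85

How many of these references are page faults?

62: fault, frames [62]
63: fault, frames [62, 63]
27: fault, frames [62, 63, 27]
63: hit
96: fault, evict 62, frames [27, 63, 96]
22: fault, evict 27, frames [63, 96, 22]
89: fault, evict 63, frames [96, 22, 89]
27: fault, evict 96, frames [22, 89, 27]
63: fault, evict 22, frames [89, 27, 63]
85: fault, evict 89, frames [27, 63, 85]
Page faults: 9.

9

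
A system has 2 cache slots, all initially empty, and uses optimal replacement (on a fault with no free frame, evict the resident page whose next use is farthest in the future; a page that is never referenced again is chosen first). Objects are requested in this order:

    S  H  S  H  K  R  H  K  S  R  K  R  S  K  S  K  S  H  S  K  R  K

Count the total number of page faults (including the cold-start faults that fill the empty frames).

11

S → fault, frames [S]
H → fault, frames [S, H]
S → hit
H → hit
K → fault, evict S, frames [H, K]
R → fault, evict K, frames [H, R]
H → hit
K → fault, evict H, frames [R, K]
S → fault, evict K, frames [R, S]
R → hit
K → fault, evict S, frames [R, K]
R → hit
S → fault, evict R, frames [K, S]
K → hit
S → hit
K → hit
S → hit
H → fault, evict K, frames [S, H]
S → hit
K → fault, evict H, frames [S, K]
R → fault, evict S, frames [K, R]
K → hit
Page faults: 11.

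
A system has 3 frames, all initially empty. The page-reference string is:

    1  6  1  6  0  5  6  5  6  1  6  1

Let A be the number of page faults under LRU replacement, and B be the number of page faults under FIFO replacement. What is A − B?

-1

Under LRU: F F . . F F . . . F . . → 5 faults.
Under FIFO: F F . . F F . . . F F . → 6 faults.
A − B = 5 − 6 = -1.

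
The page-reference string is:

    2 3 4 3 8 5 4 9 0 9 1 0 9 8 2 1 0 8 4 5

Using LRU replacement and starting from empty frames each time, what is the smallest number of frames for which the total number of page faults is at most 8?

f=1: 20 faults
f=2: 18 faults
f=3: 16 faults
f=4: 14 faults
f=5: 12 faults
f=6: 10 faults
f=7: 9 faults
f=8: 8 faults
Smallest f with faults ≤ 8 is 8.

8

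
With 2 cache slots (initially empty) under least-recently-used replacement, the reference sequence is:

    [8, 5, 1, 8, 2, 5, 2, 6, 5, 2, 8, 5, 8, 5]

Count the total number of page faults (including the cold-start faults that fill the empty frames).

11

8: miss, frames (8)
5: miss, frames (8 5)
1: miss, evict 8, frames (5 1)
8: miss, evict 5, frames (1 8)
2: miss, evict 1, frames (8 2)
5: miss, evict 8, frames (2 5)
2: hit
6: miss, evict 5, frames (2 6)
5: miss, evict 2, frames (6 5)
2: miss, evict 6, frames (5 2)
8: miss, evict 5, frames (2 8)
5: miss, evict 2, frames (8 5)
8: hit
5: hit
Page faults: 11.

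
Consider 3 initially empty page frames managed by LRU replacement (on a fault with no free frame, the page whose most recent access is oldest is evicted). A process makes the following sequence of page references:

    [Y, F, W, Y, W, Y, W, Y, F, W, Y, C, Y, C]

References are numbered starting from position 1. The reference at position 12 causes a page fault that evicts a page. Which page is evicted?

F

pos 1: Y: fault, frames (Y)
pos 2: F: fault, frames (Y F)
pos 3: W: fault, frames (Y F W)
pos 4: Y: hit
pos 5: W: hit
pos 6: Y: hit
pos 7: W: hit
pos 8: Y: hit
pos 9: F: hit
pos 10: W: hit
pos 11: Y: hit
pos 12: C: fault, evict F, frames (W Y C)
At position 12, page F is evicted.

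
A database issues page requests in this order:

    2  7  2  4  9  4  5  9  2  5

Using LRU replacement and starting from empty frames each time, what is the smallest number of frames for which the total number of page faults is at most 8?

2

f=1: 10 faults
f=2: 8 faults
f=3: 6 faults
f=4: 5 faults
f=5: 5 faults
Smallest f with faults ≤ 8 is 2.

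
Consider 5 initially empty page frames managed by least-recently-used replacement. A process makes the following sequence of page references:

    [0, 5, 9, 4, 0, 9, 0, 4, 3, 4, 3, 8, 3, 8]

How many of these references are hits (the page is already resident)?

8

0 → fault, frames {0}
5 → fault, frames {0,5}
9 → fault, frames {0,5,9}
4 → fault, frames {0,5,9,4}
0 → hit
9 → hit
0 → hit
4 → hit
3 → fault, frames {5,9,0,4,3}
4 → hit
3 → hit
8 → fault, evict 5, frames {9,0,4,3,8}
3 → hit
8 → hit
Hits: 8.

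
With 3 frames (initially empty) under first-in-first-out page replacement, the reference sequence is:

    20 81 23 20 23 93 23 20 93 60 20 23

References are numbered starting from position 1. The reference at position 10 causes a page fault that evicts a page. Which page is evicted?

23

pos 1: 20 → miss, frames [20]
pos 2: 81 → miss, frames [20, 81]
pos 3: 23 → miss, frames [20, 81, 23]
pos 4: 20 → hit
pos 5: 23 → hit
pos 6: 93 → miss, evict 20, frames [81, 23, 93]
pos 7: 23 → hit
pos 8: 20 → miss, evict 81, frames [23, 93, 20]
pos 9: 93 → hit
pos 10: 60 → miss, evict 23, frames [93, 20, 60]
At position 10, page 23 is evicted.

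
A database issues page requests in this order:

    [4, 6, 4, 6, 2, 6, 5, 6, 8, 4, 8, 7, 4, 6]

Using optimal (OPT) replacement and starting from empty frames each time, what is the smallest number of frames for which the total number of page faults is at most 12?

f=1: 14 faults
f=2: 8 faults
f=3: 6 faults
f=4: 6 faults
f=5: 6 faults
f=6: 6 faults
Smallest f with faults ≤ 12 is 2.

2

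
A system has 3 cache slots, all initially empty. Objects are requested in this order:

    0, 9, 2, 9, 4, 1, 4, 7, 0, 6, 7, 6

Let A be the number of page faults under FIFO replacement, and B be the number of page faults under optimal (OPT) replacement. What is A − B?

Under FIFO: F F F . F F . F F F . . → 8 faults.
Under OPT: F F F . F F . F . F . . → 7 faults.
A − B = 8 − 7 = 1.

1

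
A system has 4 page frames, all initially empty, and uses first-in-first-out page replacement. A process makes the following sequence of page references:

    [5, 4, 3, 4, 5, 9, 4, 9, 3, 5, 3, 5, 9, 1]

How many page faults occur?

5

5 -> fault, frames (5)
4 -> fault, frames (5 4)
3 -> fault, frames (5 4 3)
4 -> hit
5 -> hit
9 -> fault, frames (5 4 3 9)
4 -> hit
9 -> hit
3 -> hit
5 -> hit
3 -> hit
5 -> hit
9 -> hit
1 -> fault, evict 5, frames (4 3 9 1)
Page faults: 5.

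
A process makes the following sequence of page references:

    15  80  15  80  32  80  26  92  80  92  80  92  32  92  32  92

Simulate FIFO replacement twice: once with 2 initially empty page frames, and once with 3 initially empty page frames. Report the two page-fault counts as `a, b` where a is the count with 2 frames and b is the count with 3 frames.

2 frames: F F . . F . F F F . . . F F . . → 8 faults.
3 frames: F F . . F . F F F . . . F . . . → 7 faults.
7 < 8: adding a frame reduced faults, as is typical.

8, 7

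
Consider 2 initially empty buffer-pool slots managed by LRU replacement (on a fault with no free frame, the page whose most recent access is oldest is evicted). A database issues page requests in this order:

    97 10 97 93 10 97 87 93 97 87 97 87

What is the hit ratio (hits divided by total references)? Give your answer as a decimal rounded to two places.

0.25

97 -> miss, frames {97}
10 -> miss, frames {97,10}
97 -> hit
93 -> miss, evict 10, frames {97,93}
10 -> miss, evict 97, frames {93,10}
97 -> miss, evict 93, frames {10,97}
87 -> miss, evict 10, frames {97,87}
93 -> miss, evict 97, frames {87,93}
97 -> miss, evict 87, frames {93,97}
87 -> miss, evict 93, frames {97,87}
97 -> hit
87 -> hit
Hits: 3 of 12 references → 3/12 = 0.2500.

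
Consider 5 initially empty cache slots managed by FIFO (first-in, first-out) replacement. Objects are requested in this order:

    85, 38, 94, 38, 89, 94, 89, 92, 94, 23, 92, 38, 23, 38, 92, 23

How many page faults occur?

85: miss, frames {85}
38: miss, frames {85,38}
94: miss, frames {85,38,94}
38: hit
89: miss, frames {85,38,94,89}
94: hit
89: hit
92: miss, frames {85,38,94,89,92}
94: hit
23: miss, evict 85, frames {38,94,89,92,23}
92: hit
38: hit
23: hit
38: hit
92: hit
23: hit
Page faults: 6.

6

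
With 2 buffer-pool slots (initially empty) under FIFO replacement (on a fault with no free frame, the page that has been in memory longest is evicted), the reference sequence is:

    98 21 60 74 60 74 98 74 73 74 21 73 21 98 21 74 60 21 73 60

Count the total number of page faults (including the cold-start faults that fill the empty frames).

16

98 → miss, frames (98)
21 → miss, frames (98 21)
60 → miss, evict 98, frames (21 60)
74 → miss, evict 21, frames (60 74)
60 → hit
74 → hit
98 → miss, evict 60, frames (74 98)
74 → hit
73 → miss, evict 74, frames (98 73)
74 → miss, evict 98, frames (73 74)
21 → miss, evict 73, frames (74 21)
73 → miss, evict 74, frames (21 73)
21 → hit
98 → miss, evict 21, frames (73 98)
21 → miss, evict 73, frames (98 21)
74 → miss, evict 98, frames (21 74)
60 → miss, evict 21, frames (74 60)
21 → miss, evict 74, frames (60 21)
73 → miss, evict 60, frames (21 73)
60 → miss, evict 21, frames (73 60)
Page faults: 16.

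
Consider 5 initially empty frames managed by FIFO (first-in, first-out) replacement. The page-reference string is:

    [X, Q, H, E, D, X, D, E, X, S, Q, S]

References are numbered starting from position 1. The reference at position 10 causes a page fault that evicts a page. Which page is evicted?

pos 1: X -> miss, frames {X}
pos 2: Q -> miss, frames {X,Q}
pos 3: H -> miss, frames {X,Q,H}
pos 4: E -> miss, frames {X,Q,H,E}
pos 5: D -> miss, frames {X,Q,H,E,D}
pos 6: X -> hit
pos 7: D -> hit
pos 8: E -> hit
pos 9: X -> hit
pos 10: S -> miss, evict X, frames {Q,H,E,D,S}
At position 10, page X is evicted.

X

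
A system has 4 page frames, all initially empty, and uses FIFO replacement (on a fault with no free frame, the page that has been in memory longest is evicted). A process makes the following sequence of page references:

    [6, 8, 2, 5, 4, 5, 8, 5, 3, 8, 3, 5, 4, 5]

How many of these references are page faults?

7

6 → miss, frames (6)
8 → miss, frames (6 8)
2 → miss, frames (6 8 2)
5 → miss, frames (6 8 2 5)
4 → miss, evict 6, frames (8 2 5 4)
5 → hit
8 → hit
5 → hit
3 → miss, evict 8, frames (2 5 4 3)
8 → miss, evict 2, frames (5 4 3 8)
3 → hit
5 → hit
4 → hit
5 → hit
Page faults: 7.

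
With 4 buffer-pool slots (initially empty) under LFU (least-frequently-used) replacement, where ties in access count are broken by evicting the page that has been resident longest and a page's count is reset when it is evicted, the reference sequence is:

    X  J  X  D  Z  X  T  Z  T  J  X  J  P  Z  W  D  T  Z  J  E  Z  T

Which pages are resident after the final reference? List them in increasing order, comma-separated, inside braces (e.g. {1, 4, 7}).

X: miss, frames [X]
J: miss, frames [X, J]
X: hit
D: miss, frames [X, J, D]
Z: miss, frames [X, J, D, Z]
X: hit
T: miss, evict J, frames [X, D, Z, T]
Z: hit
T: hit
J: miss, evict D, frames [X, Z, T, J]
X: hit
J: hit
P: miss, evict Z, frames [X, T, J, P]
Z: miss, evict P, frames [X, T, J, Z]
W: miss, evict Z, frames [X, T, J, W]
D: miss, evict W, frames [X, T, J, D]
T: hit
Z: miss, evict D, frames [X, T, J, Z]
J: hit
E: miss, evict Z, frames [X, T, J, E]
Z: miss, evict E, frames [X, T, J, Z]
T: hit

{J, T, X, Z}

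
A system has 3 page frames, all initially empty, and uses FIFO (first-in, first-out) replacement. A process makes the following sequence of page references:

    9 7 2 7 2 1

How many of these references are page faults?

9: miss, frames (9)
7: miss, frames (9 7)
2: miss, frames (9 7 2)
7: hit
2: hit
1: miss, evict 9, frames (7 2 1)
Page faults: 4.

4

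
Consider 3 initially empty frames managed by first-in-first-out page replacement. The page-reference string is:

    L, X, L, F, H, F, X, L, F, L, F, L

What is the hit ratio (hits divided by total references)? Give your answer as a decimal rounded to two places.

0.58

L -> fault, frames [L]
X -> fault, frames [L, X]
L -> hit
F -> fault, frames [L, X, F]
H -> fault, evict L, frames [X, F, H]
F -> hit
X -> hit
L -> fault, evict X, frames [F, H, L]
F -> hit
L -> hit
F -> hit
L -> hit
Hits: 7 of 12 references → 7/12 = 0.5833.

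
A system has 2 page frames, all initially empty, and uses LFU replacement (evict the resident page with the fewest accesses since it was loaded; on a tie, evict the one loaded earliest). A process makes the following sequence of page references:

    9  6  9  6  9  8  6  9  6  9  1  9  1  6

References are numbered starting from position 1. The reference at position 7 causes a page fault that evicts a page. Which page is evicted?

8

pos 1: 9 → fault, frames [9]
pos 2: 6 → fault, frames [9, 6]
pos 3: 9 → hit
pos 4: 6 → hit
pos 5: 9 → hit
pos 6: 8 → fault, evict 6, frames [9, 8]
pos 7: 6 → fault, evict 8, frames [9, 6]
At position 7, page 8 is evicted.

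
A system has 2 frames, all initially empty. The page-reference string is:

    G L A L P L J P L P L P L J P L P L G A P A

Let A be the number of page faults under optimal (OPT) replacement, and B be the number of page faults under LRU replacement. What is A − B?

-3

Under OPT: F F F . F . F . F . . . . F . F . . F F . . → 10 faults.
Under LRU: F F F . F . F F F . . . . F F F . . F F F . → 13 faults.
A − B = 10 − 13 = -3.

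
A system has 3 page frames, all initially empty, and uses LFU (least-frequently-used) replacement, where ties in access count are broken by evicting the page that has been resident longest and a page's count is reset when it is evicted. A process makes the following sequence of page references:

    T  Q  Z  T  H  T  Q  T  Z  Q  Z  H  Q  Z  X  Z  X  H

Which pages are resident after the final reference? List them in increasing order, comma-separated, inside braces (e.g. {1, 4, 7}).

T -> miss, frames (T)
Q -> miss, frames (T Q)
Z -> miss, frames (T Q Z)
T -> hit
H -> miss, evict Q, frames (T Z H)
T -> hit
Q -> miss, evict Z, frames (T H Q)
T -> hit
Z -> miss, evict H, frames (T Q Z)
Q -> hit
Z -> hit
H -> miss, evict Q, frames (T Z H)
Q -> miss, evict H, frames (T Z Q)
Z -> hit
X -> miss, evict Q, frames (T Z X)
Z -> hit
X -> hit
H -> miss, evict X, frames (T Z H)

{H, T, Z}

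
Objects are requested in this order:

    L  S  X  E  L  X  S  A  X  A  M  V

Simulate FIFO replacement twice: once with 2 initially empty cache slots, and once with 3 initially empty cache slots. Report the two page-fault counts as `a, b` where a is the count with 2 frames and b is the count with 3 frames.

2 frames: F F F F F F F F F . F F → 11 faults.
3 frames: F F F F F . F F F . F F → 10 faults.
10 < 11: adding a frame reduced faults, as is typical.

11, 10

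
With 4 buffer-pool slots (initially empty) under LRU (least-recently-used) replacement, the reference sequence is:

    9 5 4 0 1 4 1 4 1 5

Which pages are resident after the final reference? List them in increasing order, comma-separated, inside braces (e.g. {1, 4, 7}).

{0, 1, 4, 5}

9: miss, frames {9}
5: miss, frames {9,5}
4: miss, frames {9,5,4}
0: miss, frames {9,5,4,0}
1: miss, evict 9, frames {5,4,0,1}
4: hit
1: hit
4: hit
1: hit
5: hit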